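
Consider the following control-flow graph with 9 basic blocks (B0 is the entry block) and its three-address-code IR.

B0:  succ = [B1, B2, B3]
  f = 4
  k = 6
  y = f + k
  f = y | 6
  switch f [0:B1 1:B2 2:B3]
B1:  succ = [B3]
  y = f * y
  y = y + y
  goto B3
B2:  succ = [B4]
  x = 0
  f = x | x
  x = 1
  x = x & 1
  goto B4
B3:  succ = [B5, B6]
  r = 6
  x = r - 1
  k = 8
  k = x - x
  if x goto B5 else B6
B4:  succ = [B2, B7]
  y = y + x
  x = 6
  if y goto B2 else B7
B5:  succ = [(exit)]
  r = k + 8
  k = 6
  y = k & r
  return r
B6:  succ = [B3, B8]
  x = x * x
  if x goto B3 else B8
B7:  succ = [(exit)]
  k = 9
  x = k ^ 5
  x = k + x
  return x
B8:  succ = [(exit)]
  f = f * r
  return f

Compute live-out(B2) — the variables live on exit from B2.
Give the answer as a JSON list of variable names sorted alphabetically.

Answer: ["x", "y"]

Analysis:
Per-block:
  B0 def {f,k,y} use ∅
  B1 def {y} use {f,y}
  B2 def {f,x} use ∅
  B3 def {k,r,x} use ∅
  B4 def {x,y} use {x,y}
  B5 def {k,r,y} use {k}
  B6 def {x} use {x}
  B7 def {k,x} use ∅
  B8 def {f} use {f,r}

Live sets:
  B0: in=∅ out={f,y}
  B1: in={f,y} out={f}
  B2: in={y} out={x,y}
  B3: in={f} out={f,k,r,x}
  B4: in={x,y} out={y}
  B5: in={k} out=∅
  B6: in={f,r,x} out={f,r}
  B7: in=∅ out=∅
  B8: in={f,r} out=∅

live-out(B2) = ["x", "y"]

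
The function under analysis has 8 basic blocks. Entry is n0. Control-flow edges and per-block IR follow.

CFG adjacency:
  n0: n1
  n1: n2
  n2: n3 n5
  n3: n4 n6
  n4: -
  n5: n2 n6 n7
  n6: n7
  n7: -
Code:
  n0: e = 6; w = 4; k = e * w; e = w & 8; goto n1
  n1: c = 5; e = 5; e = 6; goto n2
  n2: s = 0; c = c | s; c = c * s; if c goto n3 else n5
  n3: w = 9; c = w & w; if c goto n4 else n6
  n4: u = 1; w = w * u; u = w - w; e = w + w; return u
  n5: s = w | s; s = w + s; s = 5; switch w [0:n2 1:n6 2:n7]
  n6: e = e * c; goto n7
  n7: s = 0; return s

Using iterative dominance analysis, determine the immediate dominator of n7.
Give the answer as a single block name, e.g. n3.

Answer: n2

Working:
idom tree: n1←n0 n2←n1 n3←n2 n4←n3 n5←n2 n6←n2 n7←n2
Dom∩ at merges:
  n2: preds {n1,n5}: {n0,n1} ∩ {n0,n1,n2,n5} = {n0,n1}; idom=n1
  n6: preds {n3,n5}: {n0,n1,n2,n3} ∩ {n0,n1,n2,n5} = {n0,n1,n2}; idom=n2
  n7: preds {n5,n6}: {n0,n1,n2,n5} ∩ {n0,n1,n2,n6} = {n0,n1,n2}; idom=n2

idom(n7) = n2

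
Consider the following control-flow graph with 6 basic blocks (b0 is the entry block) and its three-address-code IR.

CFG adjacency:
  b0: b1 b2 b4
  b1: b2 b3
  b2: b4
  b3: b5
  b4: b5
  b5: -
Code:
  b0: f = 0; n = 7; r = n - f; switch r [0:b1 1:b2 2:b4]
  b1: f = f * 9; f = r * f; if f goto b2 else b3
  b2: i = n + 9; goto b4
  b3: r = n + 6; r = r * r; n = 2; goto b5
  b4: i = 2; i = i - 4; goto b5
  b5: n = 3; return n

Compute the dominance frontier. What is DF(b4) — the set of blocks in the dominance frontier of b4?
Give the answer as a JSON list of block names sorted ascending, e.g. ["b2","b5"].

idom tree: b1←b0 b2←b0 b3←b1 b4←b0 b5←b0
Join-block Dom:
  b2: preds {b0,b1}: {b0} ∩ {b0,b1} = {b0}; idom=b0
  b4: preds {b0,b2}: {b0} ∩ {b0,b2} = {b0}; idom=b0
  b5: preds {b3,b4}: {b0,b1,b3} ∩ {b0,b4} = {b0}; idom=b0

Frontier:
  join b2 pred b0: · stop@b0
  join b2 pred b1: b1 stop@b0
  join b4 pred b0: · stop@b0
  join b4 pred b2: b2 stop@b0
  join b5 pred b3: b3→b1 stop@b0
  join b5 pred b4: b4 stop@b0
  DF(b0)=∅
  DF(b1)={b2,b5}
  DF(b2)={b4}
  DF(b3)={b5}
  DF(b4)={b5}
  DF(b5)=∅

DF(b4) = ["b5"]

Answer: ["b5"]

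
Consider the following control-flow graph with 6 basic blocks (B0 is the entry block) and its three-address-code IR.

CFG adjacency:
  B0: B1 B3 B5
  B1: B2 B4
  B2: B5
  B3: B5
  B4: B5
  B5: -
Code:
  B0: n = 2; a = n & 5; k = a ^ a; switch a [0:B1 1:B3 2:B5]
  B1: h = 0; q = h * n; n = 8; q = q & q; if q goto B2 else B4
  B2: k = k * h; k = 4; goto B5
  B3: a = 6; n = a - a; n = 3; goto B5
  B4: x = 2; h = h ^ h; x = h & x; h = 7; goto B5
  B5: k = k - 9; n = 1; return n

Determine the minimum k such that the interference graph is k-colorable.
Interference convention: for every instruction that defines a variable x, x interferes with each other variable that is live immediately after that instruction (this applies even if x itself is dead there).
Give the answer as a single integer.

Answer: 4

Working:
Per-block:
  B0 def {a,k,n} use ∅
  B1 def {h,n,q} use {n}
  B2 def {k} use {h,k}
  B3 def {a,n} use ∅
  B4 def {h,x} use {h}
  B5 def {k,n} use {k}

Liveness:
  B0: in=∅ out={k,n}
  B1: in={k,n} out={h,k}
  B2: in={h,k} out={k}
  B3: in={k} out={k}
  B4: in={h,k} out={k}
  B5: in={k} out=∅

Interference:
  a: {k,n}
  h: {k,n,q,x}
  k: {a,h,n,q,x}
  n: {a,h,k,q}
  q: {h,k,n}
  x: {h,k}

Registers:
  lower bound: {h,k,n,q} mutually conflict ⇒ χ ≥ 4
  assign a→R1 h→R1 k→R0 n→R2 q→R3 x→R2 — no edge inside a register ⇒ χ ≤ 4
  χ = 4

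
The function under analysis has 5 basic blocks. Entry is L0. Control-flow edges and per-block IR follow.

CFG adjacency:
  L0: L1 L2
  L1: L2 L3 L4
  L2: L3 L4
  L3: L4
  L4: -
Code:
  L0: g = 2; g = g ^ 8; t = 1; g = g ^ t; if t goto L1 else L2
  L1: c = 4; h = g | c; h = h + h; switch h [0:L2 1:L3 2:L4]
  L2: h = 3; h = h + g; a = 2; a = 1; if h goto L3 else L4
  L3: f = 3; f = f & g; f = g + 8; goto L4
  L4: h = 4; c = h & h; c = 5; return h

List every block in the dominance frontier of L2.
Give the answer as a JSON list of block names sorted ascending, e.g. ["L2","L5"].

Answer: ["L3", "L4"]

Working:
idom tree: L1←L0 L2←L0 L3←L0 L4←L0
Dom at joins:
  L2: preds {L0,L1}: {L0} ∩ {L0,L1} = {L0}; idom=L0
  L3: preds {L1,L2}: {L0,L1} ∩ {L0,L2} = {L0}; idom=L0
  L4: preds {L1,L2,L3}: {L0,L1} ∩ {L0,L2} ∩ {L0,L3} = {L0}; idom=L0

DF walk-up:
  join L2 pred L0: · stop@L0
  join L2 pred L1: L1 stop@L0
  join L3 pred L1: L1 stop@L0
  join L3 pred L2: L2 stop@L0
  join L4 pred L1: L1 stop@L0
  join L4 pred L2: L2 stop@L0
  join L4 pred L3: L3 stop@L0
  L0: DF=∅
  L1: DF={L2,L3,L4}
  L2: DF={L3,L4}
  L3: DF={L4}
  L4: DF=∅

DF(L2) = ["L3", "L4"]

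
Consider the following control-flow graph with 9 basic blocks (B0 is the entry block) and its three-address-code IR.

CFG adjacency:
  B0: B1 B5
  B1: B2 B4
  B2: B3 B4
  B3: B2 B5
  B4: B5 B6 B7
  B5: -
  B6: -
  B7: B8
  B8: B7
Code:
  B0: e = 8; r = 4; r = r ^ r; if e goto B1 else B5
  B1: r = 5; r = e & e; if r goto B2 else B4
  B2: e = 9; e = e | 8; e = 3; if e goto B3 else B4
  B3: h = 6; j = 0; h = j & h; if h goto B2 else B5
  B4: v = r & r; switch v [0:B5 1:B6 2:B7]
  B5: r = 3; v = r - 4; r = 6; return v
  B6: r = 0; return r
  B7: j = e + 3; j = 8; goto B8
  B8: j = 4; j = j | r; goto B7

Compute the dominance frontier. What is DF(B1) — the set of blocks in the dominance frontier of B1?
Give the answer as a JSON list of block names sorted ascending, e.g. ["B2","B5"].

idom tree: B1←B0 B2←B1 B3←B2 B4←B1 B5←B0 B6←B4 B7←B4 B8←B7
Join-block Dom:
  B2: preds {B1,B3}: {B0,B1} ∩ {B0,B1,B2,B3} = {B0,B1}; idom=B1
  B4: preds {B1,B2}: {B0,B1} ∩ {B0,B1,B2} = {B0,B1}; idom=B1
  B5: preds {B0,B3,B4}: {B0} ∩ {B0,B1,B2,B3} ∩ {B0,B1,B4} = {B0}; idom=B0
  B7: preds {B4,B8}: {B0,B1,B4} ∩ {B0,B1,B4,B7,B8} = {B0,B1,B4}; idom=B4

DF walk-up:
  join B2 pred B1: · stop@B1
  join B2 pred B3: B3→B2 stop@B1
  join B4 pred B1: · stop@B1
  join B4 pred B2: B2 stop@B1
  join B5 pred B0: · stop@B0
  join B5 pred B3: B3→B2→B1 stop@B0
  join B5 pred B4: B4→B1 stop@B0
  join B7 pred B4: · stop@B4
  join B7 pred B8: B8→B7 stop@B4
  B0 → ∅
  B1 → {B5}
  B2 → {B2,B4,B5}
  B3 → {B2,B5}
  B4 → {B5}
  B5 → ∅
  B6 → ∅
  B7 → {B7}
  B8 → {B7}

DF(B1) = ["B5"]

Answer: ["B5"]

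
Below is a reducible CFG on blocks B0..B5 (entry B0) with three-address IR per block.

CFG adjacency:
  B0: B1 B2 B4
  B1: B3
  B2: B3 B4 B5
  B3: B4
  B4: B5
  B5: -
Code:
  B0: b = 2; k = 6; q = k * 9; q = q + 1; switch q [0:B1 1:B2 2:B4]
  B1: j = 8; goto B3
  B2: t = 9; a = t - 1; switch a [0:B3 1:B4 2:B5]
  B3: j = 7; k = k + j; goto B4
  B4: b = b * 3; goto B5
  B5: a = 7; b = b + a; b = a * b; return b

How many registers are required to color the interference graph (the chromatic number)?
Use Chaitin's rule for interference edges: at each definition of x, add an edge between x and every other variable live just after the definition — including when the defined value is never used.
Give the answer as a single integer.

Per-block:
  B0 def {b,k,q} use ∅
  B1 def {j} use ∅
  B2 def {a,t} use ∅
  B3 def {j,k} use {k}
  B4 def {b} use {b}
  B5 def {a,b} use {b}

Backward fixpoint:
  B0 li=∅ lo={b,k}
  B1 li={b,k} lo={b,k}
  B2 li={b,k} lo={b,k}
  B3 li={b,k} lo={b}
  B4 li={b} lo={b}
  B5 li={b} lo=∅

Conflict graph:
  a: {b,k}
  b: {a,j,k,q,t}
  j: {b,k}
  k: {a,b,j,q,t}
  q: {b,k}
  t: {b,k}

Colouring:
  lower bound: {a,b,k} mutually conflict ⇒ χ ≥ 3
  3-colouring: c0={b}  c1={k}  c2={a,j,q,t}
  χ = 3

Answer: 3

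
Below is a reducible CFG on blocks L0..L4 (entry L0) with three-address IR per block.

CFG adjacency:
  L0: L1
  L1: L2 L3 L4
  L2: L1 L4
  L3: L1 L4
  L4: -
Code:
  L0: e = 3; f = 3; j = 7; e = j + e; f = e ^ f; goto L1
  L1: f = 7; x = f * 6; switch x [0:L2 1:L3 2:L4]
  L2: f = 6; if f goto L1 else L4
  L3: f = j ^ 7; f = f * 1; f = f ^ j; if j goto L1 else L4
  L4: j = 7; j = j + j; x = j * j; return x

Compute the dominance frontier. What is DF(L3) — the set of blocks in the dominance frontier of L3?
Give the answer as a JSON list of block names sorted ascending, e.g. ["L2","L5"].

idom tree: L1←L0 L2←L1 L3←L1 L4←L1
Join-block Dom:
  L1: preds {L0,L2,L3}: {L0} ∩ {L0,L1,L2} ∩ {L0,L1,L3} = {L0}; idom=L0
  L4: preds {L1,L2,L3}: {L0,L1} ∩ {L0,L1,L2} ∩ {L0,L1,L3} = {L0,L1}; idom=L1

Frontier:
  join L1 pred L0: · stop@L0
  join L1 pred L2: L2→L1 stop@L0
  join L1 pred L3: L3→L1 stop@L0
  join L4 pred L1: · stop@L1
  join L4 pred L2: L2 stop@L1
  join L4 pred L3: L3 stop@L1
  DF(L0)=∅
  DF(L1)={L1}
  DF(L2)={L1,L4}
  DF(L3)={L1,L4}
  DF(L4)=∅

DF(L3) = ["L1", "L4"]

Answer: ["L1", "L4"]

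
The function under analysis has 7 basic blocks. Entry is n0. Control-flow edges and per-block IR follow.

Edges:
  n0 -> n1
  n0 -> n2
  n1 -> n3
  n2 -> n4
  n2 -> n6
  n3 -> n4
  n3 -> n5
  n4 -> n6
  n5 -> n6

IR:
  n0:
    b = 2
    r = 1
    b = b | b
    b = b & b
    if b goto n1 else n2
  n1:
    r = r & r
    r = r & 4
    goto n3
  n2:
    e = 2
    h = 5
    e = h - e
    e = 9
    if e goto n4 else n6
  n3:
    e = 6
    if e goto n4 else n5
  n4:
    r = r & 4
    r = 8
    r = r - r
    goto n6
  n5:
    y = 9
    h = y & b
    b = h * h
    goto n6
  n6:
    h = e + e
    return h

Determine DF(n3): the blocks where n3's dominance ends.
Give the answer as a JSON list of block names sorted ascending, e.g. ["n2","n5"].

Answer: ["n4", "n6"]

Derivation:
idom tree: n1←n0 n2←n0 n3←n1 n4←n0 n5←n3 n6←n0
Dom at joins:
  n4: preds {n2,n3}: {n0,n2} ∩ {n0,n1,n3} = {n0}; idom=n0
  n6: preds {n2,n4,n5}: {n0,n2} ∩ {n0,n4} ∩ {n0,n1,n3,n5} = {n0}; idom=n0

DF walk-up:
  join n4 pred n2: n2 stop@n0
  join n4 pred n3: n3→n1 stop@n0
  join n6 pred n2: n2 stop@n0
  join n6 pred n4: n4 stop@n0
  join n6 pred n5: n5→n3→n1 stop@n0
  n0: DF=∅
  n1: DF={n4,n6}
  n2: DF={n4,n6}
  n3: DF={n4,n6}
  n4: DF={n6}
  n5: DF={n6}
  n6: DF=∅

DF(n3) = ["n4", "n6"]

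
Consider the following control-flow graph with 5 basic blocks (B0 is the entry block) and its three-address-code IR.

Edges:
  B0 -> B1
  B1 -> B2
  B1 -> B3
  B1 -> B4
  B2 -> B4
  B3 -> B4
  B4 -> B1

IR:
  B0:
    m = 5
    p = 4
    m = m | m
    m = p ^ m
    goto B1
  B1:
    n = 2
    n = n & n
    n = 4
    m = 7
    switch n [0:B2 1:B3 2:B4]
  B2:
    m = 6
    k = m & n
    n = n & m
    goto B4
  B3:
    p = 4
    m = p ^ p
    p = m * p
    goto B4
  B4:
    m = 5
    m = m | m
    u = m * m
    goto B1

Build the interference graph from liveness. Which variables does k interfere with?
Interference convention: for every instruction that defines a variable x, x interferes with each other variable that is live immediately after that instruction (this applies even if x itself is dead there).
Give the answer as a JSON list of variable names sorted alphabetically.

Block summaries:
  B0: def={m,p} ue=∅
  B1: def={m,n} ue=∅
  B2: def={k,m,n} ue={n}
  B3: def={m,p} ue=∅
  B4: def={m,u} ue=∅

Backward fixpoint:
  live B0: ∅→∅
  live B1: ∅→{n}
  live B2: {n}→∅
  live B3: ∅→∅
  live B4: ∅→∅

Interference:
  k↔{m,n}
  m↔{k,n,p}
  n↔{k,m}
  p↔{m}
  u↔∅

N(k) = ["m", "n"]

Answer: ["m", "n"]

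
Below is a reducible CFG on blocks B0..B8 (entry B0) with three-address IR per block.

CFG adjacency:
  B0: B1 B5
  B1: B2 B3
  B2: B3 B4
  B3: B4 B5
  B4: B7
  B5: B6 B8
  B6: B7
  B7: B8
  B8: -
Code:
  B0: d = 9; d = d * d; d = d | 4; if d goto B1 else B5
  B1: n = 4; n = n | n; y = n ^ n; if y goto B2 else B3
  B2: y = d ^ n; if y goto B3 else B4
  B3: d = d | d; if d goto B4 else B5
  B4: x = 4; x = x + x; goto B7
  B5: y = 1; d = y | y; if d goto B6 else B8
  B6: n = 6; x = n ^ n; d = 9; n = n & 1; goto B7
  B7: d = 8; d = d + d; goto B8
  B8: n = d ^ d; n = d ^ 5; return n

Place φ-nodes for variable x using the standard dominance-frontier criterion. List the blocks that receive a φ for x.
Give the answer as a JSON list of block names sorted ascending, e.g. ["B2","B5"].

idom tree: B1←B0 B2←B1 B3←B1 B4←B1 B5←B0 B6←B5 B7←B0 B8←B0
Join-block Dom:
  B3: preds {B1,B2}: {B0,B1} ∩ {B0,B1,B2} = {B0,B1}; idom=B1
  B4: preds {B2,B3}: {B0,B1,B2} ∩ {B0,B1,B3} = {B0,B1}; idom=B1
  B5: preds {B0,B3}: {B0} ∩ {B0,B1,B3} = {B0}; idom=B0
  B7: preds {B4,B6}: {B0,B1,B4} ∩ {B0,B5,B6} = {B0}; idom=B0
  B8: preds {B5,B7}: {B0,B5} ∩ {B0,B7} = {B0}; idom=B0

Frontier:
  join B3 pred B1: · stop@B1
  join B3 pred B2: B2 stop@B1
  join B4 pred B2: B2 stop@B1
  join B4 pred B3: B3 stop@B1
  join B5 pred B0: · stop@B0
  join B5 pred B3: B3→B1 stop@B0
  join B7 pred B4: B4→B1 stop@B0
  join B7 pred B6: B6→B5 stop@B0
  join B8 pred B5: B5 stop@B0
  join B8 pred B7: B7 stop@B0
  B0 → ∅
  B1 → {B5,B7}
  B2 → {B3,B4}
  B3 → {B4,B5}
  B4 → {B7}
  B5 → {B7,B8}
  B6 → {B7}
  B7 → {B8}
  B8 → ∅

φ for x: defs {B4,B6}
  DF⁺ = {B7,B8}

Answer: ["B7", "B8"]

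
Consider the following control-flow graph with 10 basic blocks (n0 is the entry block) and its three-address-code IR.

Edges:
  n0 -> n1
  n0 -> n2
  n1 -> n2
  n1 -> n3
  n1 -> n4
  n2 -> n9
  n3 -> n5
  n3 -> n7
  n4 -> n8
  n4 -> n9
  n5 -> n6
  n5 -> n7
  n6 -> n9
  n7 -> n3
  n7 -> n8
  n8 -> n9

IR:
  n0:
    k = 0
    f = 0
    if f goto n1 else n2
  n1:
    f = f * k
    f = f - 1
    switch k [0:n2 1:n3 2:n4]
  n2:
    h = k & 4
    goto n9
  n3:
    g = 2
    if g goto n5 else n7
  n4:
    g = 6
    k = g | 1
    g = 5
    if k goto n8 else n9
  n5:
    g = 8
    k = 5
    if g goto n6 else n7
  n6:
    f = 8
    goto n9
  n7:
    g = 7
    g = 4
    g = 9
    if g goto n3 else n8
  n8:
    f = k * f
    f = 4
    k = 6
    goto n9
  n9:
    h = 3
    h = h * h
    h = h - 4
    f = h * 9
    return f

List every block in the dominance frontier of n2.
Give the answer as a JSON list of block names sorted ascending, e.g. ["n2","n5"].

Answer: ["n9"]

Derivation:
idom tree: n1←n0 n2←n0 n3←n1 n4←n1 n5←n3 n6←n5 n7←n3 n8←n1 n9←n0
Join-block Dom:
  n2: preds {n0,n1}: {n0} ∩ {n0,n1} = {n0}; idom=n0
  n3: preds {n1,n7}: {n0,n1} ∩ {n0,n1,n3,n7} = {n0,n1}; idom=n1
  n7: preds {n3,n5}: {n0,n1,n3} ∩ {n0,n1,n3,n5} = {n0,n1,n3}; idom=n3
  n8: preds {n4,n7}: {n0,n1,n4} ∩ {n0,n1,n3,n7} = {n0,n1}; idom=n1
  n9: preds {n2,n4,n6,n8}: {n0,n2} ∩ {n0,n1,n4} ∩ {n0,n1,n3,n5,n6} ∩ {n0,n1,n8} = {n0}; idom=n0

DF derivation:
  n2←n0: walk · to n0
  n2←n1: walk n1 to n0
  n3←n1: walk · to n1
  n3←n7: walk n7→n3 to n1
  n7←n3: walk · to n3
  n7←n5: walk n5 to n3
  n8←n4: walk n4 to n1
  n8←n7: walk n7→n3 to n1
  n9←n2: walk n2 to n0
  n9←n4: walk n4→n1 to n0
  n9←n6: walk n6→n5→n3→n1 to n0
  n9←n8: walk n8→n1 to n0
  n0 → ∅
  n1 → {n2,n9}
  n2 → {n9}
  n3 → {n3,n8,n9}
  n4 → {n8,n9}
  n5 → {n7,n9}
  n6 → {n9}
  n7 → {n3,n8}
  n8 → {n9}
  n9 → ∅

DF(n2) = ["n9"]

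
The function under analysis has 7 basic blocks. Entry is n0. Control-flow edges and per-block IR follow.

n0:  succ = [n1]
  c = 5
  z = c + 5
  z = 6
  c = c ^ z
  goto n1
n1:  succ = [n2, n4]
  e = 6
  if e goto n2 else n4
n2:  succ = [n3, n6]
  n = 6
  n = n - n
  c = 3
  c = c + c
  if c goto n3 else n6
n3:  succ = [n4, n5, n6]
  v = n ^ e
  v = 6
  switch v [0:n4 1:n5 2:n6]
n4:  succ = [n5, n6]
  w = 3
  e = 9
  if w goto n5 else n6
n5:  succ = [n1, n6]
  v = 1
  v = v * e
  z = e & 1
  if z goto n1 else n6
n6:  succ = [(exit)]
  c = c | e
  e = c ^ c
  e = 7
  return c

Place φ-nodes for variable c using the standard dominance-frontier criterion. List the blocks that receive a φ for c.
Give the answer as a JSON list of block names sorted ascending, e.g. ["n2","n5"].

idom tree: n1←n0 n2←n1 n3←n2 n4←n1 n5←n1 n6←n1
Dom∩ at merges:
  n1: preds {n0,n5}: {n0} ∩ {n0,n1,n5} = {n0}; idom=n0
  n4: preds {n1,n3}: {n0,n1} ∩ {n0,n1,n2,n3} = {n0,n1}; idom=n1
  n5: preds {n3,n4}: {n0,n1,n2,n3} ∩ {n0,n1,n4} = {n0,n1}; idom=n1
  n6: preds {n2,n3,n4,n5}: {n0,n1,n2} ∩ {n0,n1,n2,n3} ∩ {n0,n1,n4} ∩ {n0,n1,n5} = {n0,n1}; idom=n1

DF walk-up:
  n1←n0: walk · to n0
  n1←n5: walk n5→n1 to n0
  n4←n1: walk · to n1
  n4←n3: walk n3→n2 to n1
  n5←n3: walk n3→n2 to n1
  n5←n4: walk n4 to n1
  n6←n2: walk n2 to n1
  n6←n3: walk n3→n2 to n1
  n6←n4: walk n4 to n1
  n6←n5: walk n5 to n1
  n0 → ∅
  n1 → {n1}
  n2 → {n4,n5,n6}
  n3 → {n4,n5,n6}
  n4 → {n5,n6}
  n5 → {n1,n6}
  n6 → ∅

φ for c: defs {n0,n2,n6}
  DF⁺ = {n1,n4,n5,n6}

Answer: ["n1", "n4", "n5", "n6"]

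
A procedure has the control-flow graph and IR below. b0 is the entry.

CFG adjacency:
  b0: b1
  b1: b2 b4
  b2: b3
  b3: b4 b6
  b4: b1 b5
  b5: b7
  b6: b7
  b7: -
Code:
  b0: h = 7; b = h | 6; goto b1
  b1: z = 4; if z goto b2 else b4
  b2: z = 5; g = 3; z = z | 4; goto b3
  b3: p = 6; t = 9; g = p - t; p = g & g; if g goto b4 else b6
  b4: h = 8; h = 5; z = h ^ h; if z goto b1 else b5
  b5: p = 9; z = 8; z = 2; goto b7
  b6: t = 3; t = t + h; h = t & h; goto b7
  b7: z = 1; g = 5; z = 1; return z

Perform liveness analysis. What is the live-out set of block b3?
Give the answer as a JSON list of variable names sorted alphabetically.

Block summaries:
  b0 def {b,h} use ∅
  b1 def {z} use ∅
  b2 def {g,z} use ∅
  b3 def {g,p,t} use ∅
  b4 def {h,z} use ∅
  b5 def {p,z} use ∅
  b6 def {h,t} use {h}
  b7 def {g,z} use ∅

Live sets:
  live b0: ∅→{h}
  live b1: {h}→{h}
  live b2: {h}→{h}
  live b3: {h}→{h}
  live b4: ∅→{h}
  live b5: ∅→∅
  live b6: {h}→∅
  live b7: ∅→∅

live-out(b3) = ["h"]

Answer: ["h"]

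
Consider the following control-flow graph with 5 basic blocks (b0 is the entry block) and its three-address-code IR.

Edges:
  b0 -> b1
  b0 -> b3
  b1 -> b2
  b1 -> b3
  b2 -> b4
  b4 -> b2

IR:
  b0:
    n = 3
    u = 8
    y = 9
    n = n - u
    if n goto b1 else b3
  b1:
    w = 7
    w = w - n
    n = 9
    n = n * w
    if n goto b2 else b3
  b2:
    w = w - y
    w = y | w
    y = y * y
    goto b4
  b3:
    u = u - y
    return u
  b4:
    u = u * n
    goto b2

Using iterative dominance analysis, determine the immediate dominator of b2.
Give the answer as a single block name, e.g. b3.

Answer: b1

Analysis:
idom tree: b1←b0 b2←b1 b3←b0 b4←b2
Dom at joins:
  b2: preds {b1,b4}: {b0,b1} ∩ {b0,b1,b2,b4} = {b0,b1}; idom=b1
  b3: preds {b0,b1}: {b0} ∩ {b0,b1} = {b0}; idom=b0

idom(b2) = b1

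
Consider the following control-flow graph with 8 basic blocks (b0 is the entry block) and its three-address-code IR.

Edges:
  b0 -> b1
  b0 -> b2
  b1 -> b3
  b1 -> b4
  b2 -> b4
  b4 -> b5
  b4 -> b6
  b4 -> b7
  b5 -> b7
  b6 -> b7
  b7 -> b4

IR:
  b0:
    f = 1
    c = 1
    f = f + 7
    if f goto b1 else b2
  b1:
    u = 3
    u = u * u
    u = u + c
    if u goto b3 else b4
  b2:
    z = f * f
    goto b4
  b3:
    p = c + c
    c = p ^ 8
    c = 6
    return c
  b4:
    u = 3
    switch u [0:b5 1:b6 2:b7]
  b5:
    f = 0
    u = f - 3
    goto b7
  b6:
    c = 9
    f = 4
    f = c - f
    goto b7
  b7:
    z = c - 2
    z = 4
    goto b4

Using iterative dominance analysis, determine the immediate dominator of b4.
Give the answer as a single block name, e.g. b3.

idom tree: b1←b0 b2←b0 b3←b1 b4←b0 b5←b4 b6←b4 b7←b4
Dom∩ at merges:
  b4: preds {b1,b2,b7}: {b0,b1} ∩ {b0,b2} ∩ {b0,b4,b7} = {b0}; idom=b0
  b7: preds {b4,b5,b6}: {b0,b4} ∩ {b0,b4,b5} ∩ {b0,b4,b6} = {b0,b4}; idom=b4

idom(b4) = b0

Answer: b0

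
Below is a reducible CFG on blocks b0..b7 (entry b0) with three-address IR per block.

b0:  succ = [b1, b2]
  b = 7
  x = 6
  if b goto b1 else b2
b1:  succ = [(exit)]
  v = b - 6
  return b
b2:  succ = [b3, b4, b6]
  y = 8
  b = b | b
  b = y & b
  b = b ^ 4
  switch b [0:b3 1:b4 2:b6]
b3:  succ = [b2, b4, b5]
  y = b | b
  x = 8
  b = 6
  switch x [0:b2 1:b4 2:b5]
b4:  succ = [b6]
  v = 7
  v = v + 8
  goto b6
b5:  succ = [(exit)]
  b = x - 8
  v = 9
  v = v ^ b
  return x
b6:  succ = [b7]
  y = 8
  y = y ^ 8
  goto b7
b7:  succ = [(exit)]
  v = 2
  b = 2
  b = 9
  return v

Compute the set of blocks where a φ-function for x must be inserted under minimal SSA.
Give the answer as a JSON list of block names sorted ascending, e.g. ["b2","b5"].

Answer: ["b2", "b4", "b6"]

Derivation:
idom tree: b1←b0 b2←b0 b3←b2 b4←b2 b5←b3 b6←b2 b7←b6
Dom at joins:
  b2: preds {b0,b3}: {b0} ∩ {b0,b2,b3} = {b0}; idom=b0
  b4: preds {b2,b3}: {b0,b2} ∩ {b0,b2,b3} = {b0,b2}; idom=b2
  b6: preds {b2,b4}: {b0,b2} ∩ {b0,b2,b4} = {b0,b2}; idom=b2

DF derivation:
  b2←b0: walk · to b0
  b2←b3: walk b3→b2 to b0
  b4←b2: walk · to b2
  b4←b3: walk b3 to b2
  b6←b2: walk · to b2
  b6←b4: walk b4 to b2
  b0 → ∅
  b1 → ∅
  b2 → {b2}
  b3 → {b2,b4}
  b4 → {b6}
  b5 → ∅
  b6 → ∅
  b7 → ∅

φ for x: defs {b0,b3}
  DF⁺ = {b2,b4,b6}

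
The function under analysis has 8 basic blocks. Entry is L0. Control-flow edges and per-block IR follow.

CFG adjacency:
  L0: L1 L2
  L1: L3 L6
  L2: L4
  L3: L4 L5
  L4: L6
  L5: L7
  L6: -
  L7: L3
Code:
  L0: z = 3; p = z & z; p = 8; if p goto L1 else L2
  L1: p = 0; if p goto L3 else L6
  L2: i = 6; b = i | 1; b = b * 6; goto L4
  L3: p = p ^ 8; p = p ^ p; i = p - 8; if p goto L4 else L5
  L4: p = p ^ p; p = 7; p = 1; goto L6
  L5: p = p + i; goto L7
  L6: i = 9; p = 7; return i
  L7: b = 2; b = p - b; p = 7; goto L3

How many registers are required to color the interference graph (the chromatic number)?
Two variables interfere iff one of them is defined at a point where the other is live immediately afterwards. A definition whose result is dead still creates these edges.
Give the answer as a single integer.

Answer: 2

Derivation:
def/use:
  L0: def={p,z} ue=∅
  L1: def={p} ue=∅
  L2: def={b,i} ue=∅
  L3: def={i,p} ue={p}
  L4: def={p} ue={p}
  L5: def={p} ue={i,p}
  L6: def={i,p} ue=∅
  L7: def={b,p} ue={p}

Liveness:
  L0 li=∅ lo={p}
  L1 li=∅ lo={p}
  L2 li={p} lo={p}
  L3 li={p} lo={i,p}
  L4 li={p} lo=∅
  L5 li={i,p} lo={p}
  L6 li=∅ lo=∅
  L7 li={p} lo={p}

Interference:
  b↔{p}
  i↔{p}
  p↔{b,i}
  z↔∅

Colouring:
  lower bound: {b,p} mutually conflict ⇒ χ ≥ 2
  2-colouring: r0={p,z}  r1={b,i}
  χ = 2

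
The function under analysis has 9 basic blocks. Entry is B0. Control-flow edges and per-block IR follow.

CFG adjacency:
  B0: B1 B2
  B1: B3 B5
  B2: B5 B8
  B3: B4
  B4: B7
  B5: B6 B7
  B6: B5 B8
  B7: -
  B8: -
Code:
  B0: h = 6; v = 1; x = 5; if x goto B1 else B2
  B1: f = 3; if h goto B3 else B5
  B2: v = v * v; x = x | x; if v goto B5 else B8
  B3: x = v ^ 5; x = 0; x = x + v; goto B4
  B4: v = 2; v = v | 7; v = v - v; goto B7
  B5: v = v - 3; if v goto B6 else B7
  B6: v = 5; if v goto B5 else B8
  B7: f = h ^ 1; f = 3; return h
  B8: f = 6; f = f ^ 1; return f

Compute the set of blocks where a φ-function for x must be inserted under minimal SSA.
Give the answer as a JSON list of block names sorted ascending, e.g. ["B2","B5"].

idom tree: B1←B0 B2←B0 B3←B1 B4←B3 B5←B0 B6←B5 B7←B0 B8←B0
Dom at joins:
  B5: preds {B1,B2,B6}: {B0,B1} ∩ {B0,B2} ∩ {B0,B5,B6} = {B0}; idom=B0
  B7: preds {B4,B5}: {B0,B1,B3,B4} ∩ {B0,B5} = {B0}; idom=B0
  B8: preds {B2,B6}: {B0,B2} ∩ {B0,B5,B6} = {B0}; idom=B0

DF derivation:
  B5←B1: walk B1 to B0
  B5←B2: walk B2 to B0
  B5←B6: walk B6→B5 to B0
  B7←B4: walk B4→B3→B1 to B0
  B7←B5: walk B5 to B0
  B8←B2: walk B2 to B0
  B8←B6: walk B6→B5 to B0
  B0 → ∅
  B1 → {B5,B7}
  B2 → {B5,B8}
  B3 → {B7}
  B4 → {B7}
  B5 → {B5,B7,B8}
  B6 → {B5,B8}
  B7 → ∅
  B8 → ∅

φ for x: defs {B0,B2,B3}
  DF⁺ = {B5,B7,B8}

Answer: ["B5", "B7", "B8"]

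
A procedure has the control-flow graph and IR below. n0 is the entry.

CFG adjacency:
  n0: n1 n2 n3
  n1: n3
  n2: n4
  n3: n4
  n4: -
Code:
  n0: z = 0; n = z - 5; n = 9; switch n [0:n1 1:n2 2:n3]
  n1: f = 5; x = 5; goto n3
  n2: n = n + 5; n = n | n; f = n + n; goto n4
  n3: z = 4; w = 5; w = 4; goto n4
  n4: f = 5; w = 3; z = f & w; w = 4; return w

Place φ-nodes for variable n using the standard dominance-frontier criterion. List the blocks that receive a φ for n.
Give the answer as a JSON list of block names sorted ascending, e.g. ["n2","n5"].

Answer: ["n4"]

Derivation:
idom tree: n1←n0 n2←n0 n3←n0 n4←n0
Dom∩ at merges:
  n3: preds {n0,n1}: {n0} ∩ {n0,n1} = {n0}; idom=n0
  n4: preds {n2,n3}: {n0,n2} ∩ {n0,n3} = {n0}; idom=n0

Frontier:
  join n3 pred n0: · stop@n0
  join n3 pred n1: n1 stop@n0
  join n4 pred n2: n2 stop@n0
  join n4 pred n3: n3 stop@n0
  n0: DF=∅
  n1: DF={n3}
  n2: DF={n4}
  n3: DF={n4}
  n4: DF=∅

φ for n: defs {n0,n2}
  DF⁺ = {n4}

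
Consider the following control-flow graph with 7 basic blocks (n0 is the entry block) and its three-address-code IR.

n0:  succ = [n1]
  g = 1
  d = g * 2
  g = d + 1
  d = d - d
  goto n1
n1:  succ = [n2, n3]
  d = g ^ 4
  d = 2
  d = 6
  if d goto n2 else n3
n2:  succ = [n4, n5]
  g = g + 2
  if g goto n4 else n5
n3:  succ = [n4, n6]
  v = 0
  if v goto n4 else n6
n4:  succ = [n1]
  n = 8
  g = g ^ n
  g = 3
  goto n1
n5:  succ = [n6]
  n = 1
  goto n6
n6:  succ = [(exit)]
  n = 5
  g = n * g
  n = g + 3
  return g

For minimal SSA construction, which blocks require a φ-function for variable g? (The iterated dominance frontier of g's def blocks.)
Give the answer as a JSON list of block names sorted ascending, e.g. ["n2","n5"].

idom tree: n1←n0 n2←n1 n3←n1 n4←n1 n5←n2 n6←n1
Dom at joins:
  n1: preds {n0,n4}: {n0} ∩ {n0,n1,n4} = {n0}; idom=n0
  n4: preds {n2,n3}: {n0,n1,n2} ∩ {n0,n1,n3} = {n0,n1}; idom=n1
  n6: preds {n3,n5}: {n0,n1,n3} ∩ {n0,n1,n2,n5} = {n0,n1}; idom=n1

DF derivation:
  join n1 pred n0: · stop@n0
  join n1 pred n4: n4→n1 stop@n0
  join n4 pred n2: n2 stop@n1
  join n4 pred n3: n3 stop@n1
  join n6 pred n3: n3 stop@n1
  join n6 pred n5: n5→n2 stop@n1
  DF(n0)=∅
  DF(n1)={n1}
  DF(n2)={n4,n6}
  DF(n3)={n4,n6}
  DF(n4)={n1}
  DF(n5)={n6}
  DF(n6)=∅

φ for g: defs {n0,n2,n4,n6}
  DF⁺ = {n1,n4,n6}

Answer: ["n1", "n4", "n6"]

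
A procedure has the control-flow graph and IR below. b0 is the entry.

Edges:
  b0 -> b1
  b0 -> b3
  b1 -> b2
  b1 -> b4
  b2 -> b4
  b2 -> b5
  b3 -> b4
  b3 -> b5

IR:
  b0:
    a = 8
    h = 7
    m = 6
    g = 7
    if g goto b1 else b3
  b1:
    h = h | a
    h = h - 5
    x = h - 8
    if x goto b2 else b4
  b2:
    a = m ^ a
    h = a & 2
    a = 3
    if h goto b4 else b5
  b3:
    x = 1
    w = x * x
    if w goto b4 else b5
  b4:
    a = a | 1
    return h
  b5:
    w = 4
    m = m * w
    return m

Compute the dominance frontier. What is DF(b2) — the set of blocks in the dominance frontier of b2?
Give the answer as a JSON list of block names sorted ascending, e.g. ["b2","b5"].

Answer: ["b4", "b5"]

Analysis:
idom tree: b1←b0 b2←b1 b3←b0 b4←b0 b5←b0
Join-block Dom:
  b4: preds {b1,b2,b3}: {b0,b1} ∩ {b0,b1,b2} ∩ {b0,b3} = {b0}; idom=b0
  b5: preds {b2,b3}: {b0,b1,b2} ∩ {b0,b3} = {b0}; idom=b0

Frontier:
  join b4 pred b1: b1 stop@b0
  join b4 pred b2: b2→b1 stop@b0
  join b4 pred b3: b3 stop@b0
  join b5 pred b2: b2→b1 stop@b0
  join b5 pred b3: b3 stop@b0
  DF(b0)=∅
  DF(b1)={b4,b5}
  DF(b2)={b4,b5}
  DF(b3)={b4,b5}
  DF(b4)=∅
  DF(b5)=∅

DF(b2) = ["b4", "b5"]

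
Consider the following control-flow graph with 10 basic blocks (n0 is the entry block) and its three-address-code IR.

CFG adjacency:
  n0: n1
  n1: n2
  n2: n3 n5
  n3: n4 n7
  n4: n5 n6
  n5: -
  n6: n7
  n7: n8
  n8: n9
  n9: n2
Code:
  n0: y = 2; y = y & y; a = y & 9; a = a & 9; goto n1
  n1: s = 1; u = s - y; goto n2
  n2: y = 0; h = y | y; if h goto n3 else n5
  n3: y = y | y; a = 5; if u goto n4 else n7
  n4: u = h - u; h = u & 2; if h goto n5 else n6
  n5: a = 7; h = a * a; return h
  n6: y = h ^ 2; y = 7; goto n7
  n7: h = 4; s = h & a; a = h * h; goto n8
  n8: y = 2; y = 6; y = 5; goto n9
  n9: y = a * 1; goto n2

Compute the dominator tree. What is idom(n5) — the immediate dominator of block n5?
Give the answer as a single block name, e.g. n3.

idom tree: n1←n0 n2←n1 n3←n2 n4←n3 n5←n2 n6←n4 n7←n3 n8←n7 n9←n8
Dom at joins:
  n2: preds {n1,n9}: {n0,n1} ∩ {n0,n1,n2,n3,n7,n8,n9} = {n0,n1}; idom=n1
  n5: preds {n2,n4}: {n0,n1,n2} ∩ {n0,n1,n2,n3,n4} = {n0,n1,n2}; idom=n2
  n7: preds {n3,n6}: {n0,n1,n2,n3} ∩ {n0,n1,n2,n3,n4,n6} = {n0,n1,n2,n3}; idom=n3

idom(n5) = n2

Answer: n2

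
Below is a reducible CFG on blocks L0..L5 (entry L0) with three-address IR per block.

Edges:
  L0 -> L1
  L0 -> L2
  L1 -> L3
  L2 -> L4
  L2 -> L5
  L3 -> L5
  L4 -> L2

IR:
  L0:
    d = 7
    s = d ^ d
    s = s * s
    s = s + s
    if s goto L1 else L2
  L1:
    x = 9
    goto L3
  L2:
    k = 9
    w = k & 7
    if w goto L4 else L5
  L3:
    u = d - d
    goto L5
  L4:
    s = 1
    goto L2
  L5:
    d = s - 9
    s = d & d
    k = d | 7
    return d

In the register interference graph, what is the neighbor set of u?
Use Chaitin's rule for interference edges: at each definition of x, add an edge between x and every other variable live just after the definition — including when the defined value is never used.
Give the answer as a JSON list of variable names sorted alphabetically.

Per-block:
  L0: def={d,s} ue=∅
  L1: def={x} ue=∅
  L2: def={k,w} ue=∅
  L3: def={u} ue={d}
  L4: def={s} ue=∅
  L5: def={d,k,s} ue={s}

Liveness:
  L0 li=∅ lo={d,s}
  L1 li={d,s} lo={d,s}
  L2 li={s} lo={s}
  L3 li={d,s} lo={s}
  L4 li=∅ lo={s}
  L5 li={s} lo=∅

Conflict graph:
  d: {k,s,x}
  k: {d,s}
  s: {d,k,u,w,x}
  u: {s}
  w: {s}
  x: {d,s}

N(u) = ["s"]

Answer: ["s"]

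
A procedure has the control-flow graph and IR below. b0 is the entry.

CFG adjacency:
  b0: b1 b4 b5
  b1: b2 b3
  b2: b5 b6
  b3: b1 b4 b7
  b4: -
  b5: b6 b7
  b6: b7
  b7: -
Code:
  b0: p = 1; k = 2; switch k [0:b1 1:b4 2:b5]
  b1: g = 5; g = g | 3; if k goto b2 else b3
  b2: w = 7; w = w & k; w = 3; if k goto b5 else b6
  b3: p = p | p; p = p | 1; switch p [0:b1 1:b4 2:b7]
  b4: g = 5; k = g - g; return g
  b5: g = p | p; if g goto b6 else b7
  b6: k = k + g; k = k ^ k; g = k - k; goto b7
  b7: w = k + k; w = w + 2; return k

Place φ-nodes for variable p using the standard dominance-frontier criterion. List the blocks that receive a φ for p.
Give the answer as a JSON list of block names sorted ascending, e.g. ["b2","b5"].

idom tree: b1←b0 b2←b1 b3←b1 b4←b0 b5←b0 b6←b0 b7←b0
Join-block Dom:
  b1: preds {b0,b3}: {b0} ∩ {b0,b1,b3} = {b0}; idom=b0
  b4: preds {b0,b3}: {b0} ∩ {b0,b1,b3} = {b0}; idom=b0
  b5: preds {b0,b2}: {b0} ∩ {b0,b1,b2} = {b0}; idom=b0
  b6: preds {b2,b5}: {b0,b1,b2} ∩ {b0,b5} = {b0}; idom=b0
  b7: preds {b3,b5,b6}: {b0,b1,b3} ∩ {b0,b5} ∩ {b0,b6} = {b0}; idom=b0

Frontier:
  join b1 pred b0: · stop@b0
  join b1 pred b3: b3→b1 stop@b0
  join b4 pred b0: · stop@b0
  join b4 pred b3: b3→b1 stop@b0
  join b5 pred b0: · stop@b0
  join b5 pred b2: b2→b1 stop@b0
  join b6 pred b2: b2→b1 stop@b0
  join b6 pred b5: b5 stop@b0
  join b7 pred b3: b3→b1 stop@b0
  join b7 pred b5: b5 stop@b0
  join b7 pred b6: b6 stop@b0
  DF(b0)=∅
  DF(b1)={b1,b4,b5,b6,b7}
  DF(b2)={b5,b6}
  DF(b3)={b1,b4,b7}
  DF(b4)=∅
  DF(b5)={b6,b7}
  DF(b6)={b7}
  DF(b7)=∅

φ for p: defs {b0,b3}
  DF⁺ = {b1,b4,b5,b6,b7}

Answer: ["b1", "b4", "b5", "b6", "b7"]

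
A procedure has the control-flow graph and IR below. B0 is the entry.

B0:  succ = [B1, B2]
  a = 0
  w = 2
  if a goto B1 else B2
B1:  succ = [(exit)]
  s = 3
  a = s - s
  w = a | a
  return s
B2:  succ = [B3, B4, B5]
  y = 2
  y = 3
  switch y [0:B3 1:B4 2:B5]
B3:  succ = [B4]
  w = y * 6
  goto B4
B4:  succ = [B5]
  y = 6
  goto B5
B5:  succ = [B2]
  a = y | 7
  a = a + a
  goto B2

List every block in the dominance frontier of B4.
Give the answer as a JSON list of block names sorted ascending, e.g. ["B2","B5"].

idom tree: B1←B0 B2←B0 B3←B2 B4←B2 B5←B2
Dom∩ at merges:
  B2: preds {B0,B5}: {B0} ∩ {B0,B2,B5} = {B0}; idom=B0
  B4: preds {B2,B3}: {B0,B2} ∩ {B0,B2,B3} = {B0,B2}; idom=B2
  B5: preds {B2,B4}: {B0,B2} ∩ {B0,B2,B4} = {B0,B2}; idom=B2

DF walk-up:
  B2←B0: walk · to B0
  B2←B5: walk B5→B2 to B0
  B4←B2: walk · to B2
  B4←B3: walk B3 to B2
  B5←B2: walk · to B2
  B5←B4: walk B4 to B2
  B0 → ∅
  B1 → ∅
  B2 → {B2}
  B3 → {B4}
  B4 → {B5}
  B5 → {B2}

DF(B4) = ["B5"]

Answer: ["B5"]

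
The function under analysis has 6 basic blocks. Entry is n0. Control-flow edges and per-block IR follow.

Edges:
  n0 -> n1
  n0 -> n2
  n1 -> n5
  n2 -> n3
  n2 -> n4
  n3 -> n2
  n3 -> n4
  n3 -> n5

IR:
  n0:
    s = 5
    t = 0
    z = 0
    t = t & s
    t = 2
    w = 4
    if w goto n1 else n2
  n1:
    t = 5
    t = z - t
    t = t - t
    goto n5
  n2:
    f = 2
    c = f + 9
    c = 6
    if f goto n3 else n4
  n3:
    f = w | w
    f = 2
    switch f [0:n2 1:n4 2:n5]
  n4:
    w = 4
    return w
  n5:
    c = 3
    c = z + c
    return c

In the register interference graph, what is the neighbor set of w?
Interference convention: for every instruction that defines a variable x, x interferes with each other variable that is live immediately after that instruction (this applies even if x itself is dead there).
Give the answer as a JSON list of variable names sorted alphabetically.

Answer: ["c", "f", "z"]

Derivation:
Per-block:
  n0: {s,t,w,z} / ∅
  n1: {t} / {z}
  n2: {c,f} / ∅
  n3: {f} / {w}
  n4: {w} / ∅
  n5: {c} / {z}

Live sets:
  live n0: ∅→{w,z}
  live n1: {z}→{z}
  live n2: {w,z}→{w,z}
  live n3: {w,z}→{w,z}
  live n4: ∅→∅
  live n5: {z}→∅

Interference:
  c↔{f,w,z}
  f↔{c,w,z}
  s↔{t,z}
  t↔{s,z}
  w↔{c,f,z}
  z↔{c,f,s,t,w}

N(w) = ["c", "f", "z"]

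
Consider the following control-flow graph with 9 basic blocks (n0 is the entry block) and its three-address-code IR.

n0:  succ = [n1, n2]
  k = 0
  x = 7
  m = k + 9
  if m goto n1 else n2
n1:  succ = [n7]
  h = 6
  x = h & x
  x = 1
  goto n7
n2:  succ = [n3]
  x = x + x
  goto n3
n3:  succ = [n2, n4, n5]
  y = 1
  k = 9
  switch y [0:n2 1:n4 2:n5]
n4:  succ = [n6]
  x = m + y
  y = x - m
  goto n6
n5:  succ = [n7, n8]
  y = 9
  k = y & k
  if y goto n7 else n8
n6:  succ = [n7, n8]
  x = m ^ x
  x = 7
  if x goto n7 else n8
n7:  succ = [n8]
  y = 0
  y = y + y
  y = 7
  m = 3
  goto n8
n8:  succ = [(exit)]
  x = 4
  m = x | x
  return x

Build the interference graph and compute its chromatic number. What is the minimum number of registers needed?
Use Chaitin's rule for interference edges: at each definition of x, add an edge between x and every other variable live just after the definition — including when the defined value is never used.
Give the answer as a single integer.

Per-block:
  n0 def {k,m,x} use ∅
  n1 def {h,x} use {x}
  n2 def {x} use {x}
  n3 def {k,y} use ∅
  n4 def {x,y} use {m,y}
  n5 def {k,y} use {k}
  n6 def {x} use {m,x}
  n7 def {m,y} use ∅
  n8 def {m,x} use ∅

Backward fixpoint:
  n0: in=∅ out={m,x}
  n1: in={x} out=∅
  n2: in={m,x} out={m,x}
  n3: in={m,x} out={k,m,x,y}
  n4: in={m,y} out={m,x}
  n5: in={k} out=∅
  n6: in={m,x} out=∅
  n7: in=∅ out=∅
  n8: in=∅ out=∅

Conflict graph:
  h — {x}
  k — {m,x,y}
  m — {k,x,y}
  x — {h,k,m,y}
  y — {k,m,x}

Colouring:
  lower bound: {k,m,x,y} mutually conflict ⇒ χ ≥ 4
  assign h→R1 k→R1 m→R2 x→R0 y→R3 — no edge inside a register ⇒ χ ≤ 4
  χ = 4

Answer: 4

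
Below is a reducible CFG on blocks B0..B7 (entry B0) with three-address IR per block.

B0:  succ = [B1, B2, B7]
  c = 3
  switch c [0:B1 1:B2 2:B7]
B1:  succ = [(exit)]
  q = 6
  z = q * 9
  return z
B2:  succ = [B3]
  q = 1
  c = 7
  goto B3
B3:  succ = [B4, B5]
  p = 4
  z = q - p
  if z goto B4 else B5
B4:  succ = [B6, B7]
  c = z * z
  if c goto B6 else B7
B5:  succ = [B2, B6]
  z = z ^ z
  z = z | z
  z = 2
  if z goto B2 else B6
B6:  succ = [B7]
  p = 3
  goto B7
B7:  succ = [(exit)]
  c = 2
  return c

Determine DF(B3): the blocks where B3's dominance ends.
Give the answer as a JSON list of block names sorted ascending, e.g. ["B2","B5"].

idom tree: B1←B0 B2←B0 B3←B2 B4←B3 B5←B3 B6←B3 B7←B0
Dom∩ at merges:
  B2: preds {B0,B5}: {B0} ∩ {B0,B2,B3,B5} = {B0}; idom=B0
  B6: preds {B4,B5}: {B0,B2,B3,B4} ∩ {B0,B2,B3,B5} = {B0,B2,B3}; idom=B3
  B7: preds {B0,B4,B6}: {B0} ∩ {B0,B2,B3,B4} ∩ {B0,B2,B3,B6} = {B0}; idom=B0

DF walk-up:
  B2←B0: walk · to B0
  B2←B5: walk B5→B3→B2 to B0
  B6←B4: walk B4 to B3
  B6←B5: walk B5 to B3
  B7←B0: walk · to B0
  B7←B4: walk B4→B3→B2 to B0
  B7←B6: walk B6→B3→B2 to B0
  DF(B0)=∅
  DF(B1)=∅
  DF(B2)={B2,B7}
  DF(B3)={B2,B7}
  DF(B4)={B6,B7}
  DF(B5)={B2,B6}
  DF(B6)={B7}
  DF(B7)=∅

DF(B3) = ["B2", "B7"]

Answer: ["B2", "B7"]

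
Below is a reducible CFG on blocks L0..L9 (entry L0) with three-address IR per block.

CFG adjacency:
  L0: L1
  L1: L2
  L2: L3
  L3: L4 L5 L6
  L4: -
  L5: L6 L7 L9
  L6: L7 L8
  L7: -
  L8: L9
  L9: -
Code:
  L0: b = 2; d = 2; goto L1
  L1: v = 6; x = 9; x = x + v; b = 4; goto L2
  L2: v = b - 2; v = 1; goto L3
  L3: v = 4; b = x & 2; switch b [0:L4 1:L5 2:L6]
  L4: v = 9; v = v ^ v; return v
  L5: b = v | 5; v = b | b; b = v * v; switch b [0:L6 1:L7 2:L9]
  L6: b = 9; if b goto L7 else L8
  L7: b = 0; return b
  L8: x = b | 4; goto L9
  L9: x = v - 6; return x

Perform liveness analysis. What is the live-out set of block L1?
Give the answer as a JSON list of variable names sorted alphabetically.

Block summaries:
  L0: def={b,d} ue=∅
  L1: def={b,v,x} ue=∅
  L2: def={v} ue={b}
  L3: def={b,v} ue={x}
  L4: def={v} ue=∅
  L5: def={b,v} ue={v}
  L6: def={b} ue=∅
  L7: def={b} ue=∅
  L8: def={x} ue={b}
  L9: def={x} ue={v}

Backward fixpoint:
  L0: in=∅ out=∅
  L1: in=∅ out={b,x}
  L2: in={b,x} out={x}
  L3: in={x} out={v}
  L4: in=∅ out=∅
  L5: in={v} out={v}
  L6: in={v} out={b,v}
  L7: in=∅ out=∅
  L8: in={b,v} out={v}
  L9: in={v} out=∅

live-out(L1) = ["b", "x"]

Answer: ["b", "x"]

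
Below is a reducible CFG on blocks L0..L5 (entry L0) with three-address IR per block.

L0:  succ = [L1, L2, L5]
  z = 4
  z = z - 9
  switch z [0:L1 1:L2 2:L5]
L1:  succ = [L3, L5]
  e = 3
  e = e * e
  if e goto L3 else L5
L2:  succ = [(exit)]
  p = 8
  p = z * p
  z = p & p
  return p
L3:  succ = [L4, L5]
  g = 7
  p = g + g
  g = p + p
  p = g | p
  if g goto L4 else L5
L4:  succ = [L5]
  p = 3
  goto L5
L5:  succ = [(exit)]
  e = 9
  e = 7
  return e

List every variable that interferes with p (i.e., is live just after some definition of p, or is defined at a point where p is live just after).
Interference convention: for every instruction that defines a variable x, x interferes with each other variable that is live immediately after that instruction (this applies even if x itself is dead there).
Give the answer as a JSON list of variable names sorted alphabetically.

Answer: ["g", "z"]

Analysis:
def/use:
  L0: {z} / ∅
  L1: {e} / ∅
  L2: {p,z} / {z}
  L3: {g,p} / ∅
  L4: {p} / ∅
  L5: {e} / ∅

Liveness:
  L0 li=∅ lo={z}
  L1 li=∅ lo=∅
  L2 li={z} lo=∅
  L3 li=∅ lo=∅
  L4 li=∅ lo=∅
  L5 li=∅ lo=∅

Interference:
  e↔∅
  g↔{p}
  p↔{g,z}
  z↔{p}

N(p) = ["g", "z"]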